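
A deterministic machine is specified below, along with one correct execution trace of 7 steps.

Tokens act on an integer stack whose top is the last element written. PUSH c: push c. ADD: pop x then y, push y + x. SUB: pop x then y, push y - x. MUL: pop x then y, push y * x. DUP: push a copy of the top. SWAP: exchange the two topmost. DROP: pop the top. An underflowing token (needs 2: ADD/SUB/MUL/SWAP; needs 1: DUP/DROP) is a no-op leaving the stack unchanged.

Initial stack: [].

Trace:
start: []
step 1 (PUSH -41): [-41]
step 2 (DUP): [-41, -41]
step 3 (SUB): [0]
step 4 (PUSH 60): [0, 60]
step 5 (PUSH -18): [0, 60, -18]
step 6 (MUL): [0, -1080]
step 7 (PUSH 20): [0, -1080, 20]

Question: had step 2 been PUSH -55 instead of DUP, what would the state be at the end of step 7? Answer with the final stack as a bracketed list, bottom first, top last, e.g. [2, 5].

[14, -1080, 20]

(re-executing from step 2 with the substitution; state before step 2: [-41])
step 2 (PUSH -55): [-41, -55]
step 3 (SUB): [14]
step 4 (PUSH 60): [14, 60]
step 5 (PUSH -18): [14, 60, -18]
step 6 (MUL): [14, -1080]
step 7 (PUSH 20): [14, -1080, 20]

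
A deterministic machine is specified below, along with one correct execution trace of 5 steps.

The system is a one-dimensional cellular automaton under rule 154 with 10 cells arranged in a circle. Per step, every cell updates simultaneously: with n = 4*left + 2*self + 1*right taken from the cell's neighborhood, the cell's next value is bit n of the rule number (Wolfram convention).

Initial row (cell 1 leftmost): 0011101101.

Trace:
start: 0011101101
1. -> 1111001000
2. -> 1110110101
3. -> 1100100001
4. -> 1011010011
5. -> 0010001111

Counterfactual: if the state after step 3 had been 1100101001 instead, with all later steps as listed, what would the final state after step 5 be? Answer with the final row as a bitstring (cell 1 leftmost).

state after step 3 := 1100101001
4. -> 1011000111
5. -> 0010101111

0010101111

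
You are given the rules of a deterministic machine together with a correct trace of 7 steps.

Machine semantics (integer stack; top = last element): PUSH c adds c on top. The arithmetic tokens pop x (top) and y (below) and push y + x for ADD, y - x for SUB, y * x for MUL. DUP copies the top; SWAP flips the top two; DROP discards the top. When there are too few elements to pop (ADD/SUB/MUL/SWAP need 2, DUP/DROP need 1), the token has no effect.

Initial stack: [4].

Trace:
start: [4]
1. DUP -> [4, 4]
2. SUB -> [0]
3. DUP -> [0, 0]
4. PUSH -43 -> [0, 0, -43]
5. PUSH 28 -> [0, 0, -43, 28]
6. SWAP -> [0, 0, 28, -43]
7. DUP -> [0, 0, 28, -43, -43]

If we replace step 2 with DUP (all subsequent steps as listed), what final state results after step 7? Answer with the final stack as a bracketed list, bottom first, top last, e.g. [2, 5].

[4, 4, 4, 4, 28, -43, -43]

(re-executing from step 2 with the substitution; state before step 2: [4, 4])
2. DUP -> [4, 4, 4]
3. DUP -> [4, 4, 4, 4]
4. PUSH -43 -> [4, 4, 4, 4, -43]
5. PUSH 28 -> [4, 4, 4, 4, -43, 28]
6. SWAP -> [4, 4, 4, 4, 28, -43]
7. DUP -> [4, 4, 4, 4, 28, -43, -43]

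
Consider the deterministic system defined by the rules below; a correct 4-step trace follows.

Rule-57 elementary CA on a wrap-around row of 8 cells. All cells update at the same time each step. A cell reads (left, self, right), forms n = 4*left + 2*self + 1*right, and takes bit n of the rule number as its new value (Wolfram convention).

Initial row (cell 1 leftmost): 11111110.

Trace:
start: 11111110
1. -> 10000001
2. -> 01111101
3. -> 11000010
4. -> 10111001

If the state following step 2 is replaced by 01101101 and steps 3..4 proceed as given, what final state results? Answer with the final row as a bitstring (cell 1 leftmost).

state after step 2 := 01101101
3. -> 11011010
4. -> 10110101

10110101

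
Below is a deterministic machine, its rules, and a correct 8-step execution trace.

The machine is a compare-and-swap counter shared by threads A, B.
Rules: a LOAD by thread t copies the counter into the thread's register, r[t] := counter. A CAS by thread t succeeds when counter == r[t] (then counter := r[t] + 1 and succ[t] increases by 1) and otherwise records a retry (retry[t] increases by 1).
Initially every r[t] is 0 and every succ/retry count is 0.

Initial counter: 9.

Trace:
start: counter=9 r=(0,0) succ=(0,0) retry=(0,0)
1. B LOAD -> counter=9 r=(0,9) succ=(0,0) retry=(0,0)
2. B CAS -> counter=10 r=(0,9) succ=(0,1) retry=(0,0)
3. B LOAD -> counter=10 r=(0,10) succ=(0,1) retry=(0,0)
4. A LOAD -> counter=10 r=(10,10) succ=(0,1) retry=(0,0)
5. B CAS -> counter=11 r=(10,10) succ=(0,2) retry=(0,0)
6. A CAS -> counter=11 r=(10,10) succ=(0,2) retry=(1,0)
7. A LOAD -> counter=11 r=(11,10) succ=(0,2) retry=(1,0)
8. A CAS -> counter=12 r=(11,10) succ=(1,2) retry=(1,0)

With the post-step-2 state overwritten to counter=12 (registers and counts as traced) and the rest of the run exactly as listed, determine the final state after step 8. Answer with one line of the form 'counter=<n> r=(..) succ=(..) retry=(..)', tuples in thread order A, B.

state after step 2 := counter=12 r=(0,9) succ=(0,1) retry=(0,0)
3. B LOAD -> counter=12 r=(0,12) succ=(0,1) retry=(0,0)
4. A LOAD -> counter=12 r=(12,12) succ=(0,1) retry=(0,0)
5. B CAS -> counter=13 r=(12,12) succ=(0,2) retry=(0,0)
6. A CAS -> counter=13 r=(12,12) succ=(0,2) retry=(1,0)
7. A LOAD -> counter=13 r=(13,12) succ=(0,2) retry=(1,0)
8. A CAS -> counter=14 r=(13,12) succ=(1,2) retry=(1,0)

counter=14 r=(13,12) succ=(1,2) retry=(1,0)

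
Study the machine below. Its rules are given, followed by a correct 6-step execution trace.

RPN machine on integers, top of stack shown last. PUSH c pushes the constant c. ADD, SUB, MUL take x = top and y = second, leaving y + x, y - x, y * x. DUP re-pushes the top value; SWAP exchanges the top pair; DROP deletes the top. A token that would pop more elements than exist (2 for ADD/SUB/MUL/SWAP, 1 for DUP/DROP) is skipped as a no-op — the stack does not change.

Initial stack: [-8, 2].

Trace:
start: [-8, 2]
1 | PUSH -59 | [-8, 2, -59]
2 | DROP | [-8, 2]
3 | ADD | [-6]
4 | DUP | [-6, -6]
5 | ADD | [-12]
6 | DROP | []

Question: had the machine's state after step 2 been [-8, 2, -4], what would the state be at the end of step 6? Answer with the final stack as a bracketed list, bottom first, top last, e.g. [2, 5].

[-8]

state after step 2 := [-8, 2, -4]
3 | ADD | [-8, -2]
4 | DUP | [-8, -2, -2]
5 | ADD | [-8, -4]
6 | DROP | [-8]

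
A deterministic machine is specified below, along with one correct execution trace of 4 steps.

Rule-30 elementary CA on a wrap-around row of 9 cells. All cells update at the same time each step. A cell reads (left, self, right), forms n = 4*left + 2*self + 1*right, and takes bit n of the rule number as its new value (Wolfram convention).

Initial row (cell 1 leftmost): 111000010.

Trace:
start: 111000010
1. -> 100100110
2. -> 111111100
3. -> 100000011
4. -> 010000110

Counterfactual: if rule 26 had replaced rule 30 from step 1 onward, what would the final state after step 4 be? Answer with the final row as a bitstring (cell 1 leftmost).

101101101

(re-executing steps 1..4 under rule 26; state before step 1: 111000010)
1. -> 100100100
2. -> 011011011
3. -> 010010010
4. -> 101101101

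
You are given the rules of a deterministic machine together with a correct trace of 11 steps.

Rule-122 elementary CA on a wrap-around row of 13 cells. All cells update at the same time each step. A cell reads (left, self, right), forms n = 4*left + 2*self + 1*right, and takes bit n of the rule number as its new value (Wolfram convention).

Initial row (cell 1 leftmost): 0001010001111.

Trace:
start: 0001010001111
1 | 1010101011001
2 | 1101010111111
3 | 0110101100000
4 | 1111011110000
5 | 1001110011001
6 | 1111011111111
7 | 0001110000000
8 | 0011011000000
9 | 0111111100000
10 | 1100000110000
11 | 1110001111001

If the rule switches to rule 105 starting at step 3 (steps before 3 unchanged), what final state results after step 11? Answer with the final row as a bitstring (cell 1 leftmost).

(re-executing steps 3..11 under rule 105; state before step 3: 1101010111111)
3 | 0110101100000
4 | 0111011101111
5 | 1101110111001
6 | 0111011101001
7 | 1101110110000
8 | 1111011110110
9 | 1001110011111
10 | 1001010010000
11 | 0000100000110

0000100000110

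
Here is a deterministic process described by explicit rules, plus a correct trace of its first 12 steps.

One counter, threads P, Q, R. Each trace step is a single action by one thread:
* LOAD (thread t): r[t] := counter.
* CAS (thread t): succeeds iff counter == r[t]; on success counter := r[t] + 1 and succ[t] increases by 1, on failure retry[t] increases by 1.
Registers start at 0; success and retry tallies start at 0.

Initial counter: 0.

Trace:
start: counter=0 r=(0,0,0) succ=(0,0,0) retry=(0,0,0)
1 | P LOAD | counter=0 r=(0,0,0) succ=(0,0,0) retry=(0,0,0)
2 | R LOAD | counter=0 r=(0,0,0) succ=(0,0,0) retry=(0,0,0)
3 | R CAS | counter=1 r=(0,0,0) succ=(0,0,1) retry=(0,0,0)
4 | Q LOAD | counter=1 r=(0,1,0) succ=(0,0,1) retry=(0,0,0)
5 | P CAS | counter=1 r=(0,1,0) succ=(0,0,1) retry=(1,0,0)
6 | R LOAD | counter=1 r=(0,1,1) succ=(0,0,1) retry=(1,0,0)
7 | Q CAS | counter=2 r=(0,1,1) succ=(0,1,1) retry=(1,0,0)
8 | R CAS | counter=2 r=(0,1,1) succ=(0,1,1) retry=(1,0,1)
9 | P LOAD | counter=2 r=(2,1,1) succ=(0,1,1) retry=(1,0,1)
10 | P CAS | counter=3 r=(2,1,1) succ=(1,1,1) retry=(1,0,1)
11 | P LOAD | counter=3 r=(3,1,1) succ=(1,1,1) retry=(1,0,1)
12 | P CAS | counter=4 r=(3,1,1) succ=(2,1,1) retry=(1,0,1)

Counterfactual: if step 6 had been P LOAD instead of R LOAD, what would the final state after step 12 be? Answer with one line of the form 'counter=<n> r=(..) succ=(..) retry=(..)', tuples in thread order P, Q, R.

counter=4 r=(3,1,0) succ=(2,1,1) retry=(1,0,1)

(re-executing from step 6 with the substitution; state before step 6: counter=1 r=(0,1,0) succ=(0,0,1) retry=(1,0,0))
6 | P LOAD | counter=1 r=(1,1,0) succ=(0,0,1) retry=(1,0,0)
7 | Q CAS | counter=2 r=(1,1,0) succ=(0,1,1) retry=(1,0,0)
8 | R CAS | counter=2 r=(1,1,0) succ=(0,1,1) retry=(1,0,1)
9 | P LOAD | counter=2 r=(2,1,0) succ=(0,1,1) retry=(1,0,1)
10 | P CAS | counter=3 r=(2,1,0) succ=(1,1,1) retry=(1,0,1)
11 | P LOAD | counter=3 r=(3,1,0) succ=(1,1,1) retry=(1,0,1)
12 | P CAS | counter=4 r=(3,1,0) succ=(2,1,1) retry=(1,0,1)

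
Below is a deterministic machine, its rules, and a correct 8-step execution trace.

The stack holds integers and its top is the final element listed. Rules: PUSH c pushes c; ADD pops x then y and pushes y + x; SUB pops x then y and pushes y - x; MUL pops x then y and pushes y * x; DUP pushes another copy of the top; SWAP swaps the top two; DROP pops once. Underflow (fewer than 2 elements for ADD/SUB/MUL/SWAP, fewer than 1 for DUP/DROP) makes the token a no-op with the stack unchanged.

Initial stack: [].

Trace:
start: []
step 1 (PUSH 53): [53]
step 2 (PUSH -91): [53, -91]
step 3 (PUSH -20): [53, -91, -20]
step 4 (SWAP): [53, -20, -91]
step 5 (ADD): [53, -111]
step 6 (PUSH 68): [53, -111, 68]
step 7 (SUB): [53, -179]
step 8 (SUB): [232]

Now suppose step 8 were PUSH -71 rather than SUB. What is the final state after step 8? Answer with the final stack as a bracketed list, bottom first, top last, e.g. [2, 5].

[53, -179, -71]

(re-executing from step 8 with the substitution; state before step 8: [53, -179])
step 8 (PUSH -71): [53, -179, -71]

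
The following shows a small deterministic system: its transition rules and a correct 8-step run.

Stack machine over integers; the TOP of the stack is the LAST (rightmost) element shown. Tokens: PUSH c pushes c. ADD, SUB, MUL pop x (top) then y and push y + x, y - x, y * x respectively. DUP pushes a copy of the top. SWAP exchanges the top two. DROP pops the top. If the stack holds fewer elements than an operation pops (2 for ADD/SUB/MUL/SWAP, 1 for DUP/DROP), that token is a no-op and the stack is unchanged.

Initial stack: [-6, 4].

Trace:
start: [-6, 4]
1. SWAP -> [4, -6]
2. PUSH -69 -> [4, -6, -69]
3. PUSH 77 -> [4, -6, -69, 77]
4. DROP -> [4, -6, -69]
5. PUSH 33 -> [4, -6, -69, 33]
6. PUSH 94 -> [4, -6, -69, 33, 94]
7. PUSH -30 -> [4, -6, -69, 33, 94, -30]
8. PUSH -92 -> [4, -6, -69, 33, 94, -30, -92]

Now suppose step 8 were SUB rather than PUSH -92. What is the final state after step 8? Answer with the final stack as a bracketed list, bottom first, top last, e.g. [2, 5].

[4, -6, -69, 33, 124]

(re-executing from step 8 with the substitution; state before step 8: [4, -6, -69, 33, 94, -30])
8. SUB -> [4, -6, -69, 33, 124]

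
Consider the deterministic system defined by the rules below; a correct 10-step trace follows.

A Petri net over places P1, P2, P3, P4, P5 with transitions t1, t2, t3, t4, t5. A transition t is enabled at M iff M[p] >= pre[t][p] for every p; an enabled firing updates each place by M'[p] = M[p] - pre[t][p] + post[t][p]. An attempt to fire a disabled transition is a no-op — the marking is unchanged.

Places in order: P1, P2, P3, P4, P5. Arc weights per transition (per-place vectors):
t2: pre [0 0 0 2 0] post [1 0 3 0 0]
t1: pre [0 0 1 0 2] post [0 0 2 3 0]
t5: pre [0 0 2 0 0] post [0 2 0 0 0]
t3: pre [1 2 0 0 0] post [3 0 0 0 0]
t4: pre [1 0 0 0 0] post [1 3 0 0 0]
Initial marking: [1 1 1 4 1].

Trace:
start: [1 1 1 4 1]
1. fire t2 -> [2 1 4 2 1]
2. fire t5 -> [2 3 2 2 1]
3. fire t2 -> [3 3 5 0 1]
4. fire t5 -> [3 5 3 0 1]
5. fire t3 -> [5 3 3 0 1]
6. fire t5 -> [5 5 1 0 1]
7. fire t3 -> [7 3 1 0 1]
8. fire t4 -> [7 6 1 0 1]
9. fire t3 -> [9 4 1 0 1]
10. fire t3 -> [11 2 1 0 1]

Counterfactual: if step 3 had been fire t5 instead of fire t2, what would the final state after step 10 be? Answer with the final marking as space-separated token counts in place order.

(re-executing from step 3 with the substitution; state before step 3: [2 3 2 2 1])
3. fire t5 -> [2 5 0 2 1]
4. fire t5 -> [2 5 0 2 1]
5. fire t3 -> [4 3 0 2 1]
6. fire t5 -> [4 3 0 2 1]
7. fire t3 -> [6 1 0 2 1]
8. fire t4 -> [6 4 0 2 1]
9. fire t3 -> [8 2 0 2 1]
10. fire t3 -> [10 0 0 2 1]

10 0 0 2 1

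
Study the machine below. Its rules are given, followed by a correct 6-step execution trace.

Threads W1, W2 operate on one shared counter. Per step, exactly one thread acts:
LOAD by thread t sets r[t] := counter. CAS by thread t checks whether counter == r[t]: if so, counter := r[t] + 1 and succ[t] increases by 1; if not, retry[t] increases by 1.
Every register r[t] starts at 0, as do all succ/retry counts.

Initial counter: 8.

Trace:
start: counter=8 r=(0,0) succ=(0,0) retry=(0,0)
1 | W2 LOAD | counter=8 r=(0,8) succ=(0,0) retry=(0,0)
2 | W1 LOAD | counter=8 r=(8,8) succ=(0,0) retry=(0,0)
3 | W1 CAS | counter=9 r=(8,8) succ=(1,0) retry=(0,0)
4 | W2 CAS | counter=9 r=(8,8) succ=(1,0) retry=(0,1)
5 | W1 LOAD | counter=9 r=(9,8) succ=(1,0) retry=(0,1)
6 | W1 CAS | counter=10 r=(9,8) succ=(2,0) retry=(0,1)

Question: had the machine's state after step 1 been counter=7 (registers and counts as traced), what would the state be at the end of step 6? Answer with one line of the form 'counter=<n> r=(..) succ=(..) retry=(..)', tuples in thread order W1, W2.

counter=10 r=(9,8) succ=(2,1) retry=(0,0)

state after step 1 := counter=7 r=(0,8) succ=(0,0) retry=(0,0)
2 | W1 LOAD | counter=7 r=(7,8) succ=(0,0) retry=(0,0)
3 | W1 CAS | counter=8 r=(7,8) succ=(1,0) retry=(0,0)
4 | W2 CAS | counter=9 r=(7,8) succ=(1,1) retry=(0,0)
5 | W1 LOAD | counter=9 r=(9,8) succ=(1,1) retry=(0,0)
6 | W1 CAS | counter=10 r=(9,8) succ=(2,1) retry=(0,0)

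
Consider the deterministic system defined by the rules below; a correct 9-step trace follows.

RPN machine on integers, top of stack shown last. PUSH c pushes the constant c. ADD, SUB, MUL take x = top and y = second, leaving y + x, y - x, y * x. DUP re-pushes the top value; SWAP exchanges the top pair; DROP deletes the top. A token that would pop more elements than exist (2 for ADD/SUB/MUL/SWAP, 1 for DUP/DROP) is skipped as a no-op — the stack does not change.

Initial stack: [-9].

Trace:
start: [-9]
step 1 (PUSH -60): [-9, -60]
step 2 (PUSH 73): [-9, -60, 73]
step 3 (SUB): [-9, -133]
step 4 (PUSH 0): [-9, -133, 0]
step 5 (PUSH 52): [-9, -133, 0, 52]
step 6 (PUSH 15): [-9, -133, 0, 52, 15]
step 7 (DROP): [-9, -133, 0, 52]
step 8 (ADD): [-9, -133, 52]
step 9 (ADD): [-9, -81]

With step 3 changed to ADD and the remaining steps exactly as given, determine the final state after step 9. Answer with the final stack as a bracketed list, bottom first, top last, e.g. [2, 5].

[-9, 65]

(re-executing from step 3 with the substitution; state before step 3: [-9, -60, 73])
step 3 (ADD): [-9, 13]
step 4 (PUSH 0): [-9, 13, 0]
step 5 (PUSH 52): [-9, 13, 0, 52]
step 6 (PUSH 15): [-9, 13, 0, 52, 15]
step 7 (DROP): [-9, 13, 0, 52]
step 8 (ADD): [-9, 13, 52]
step 9 (ADD): [-9, 65]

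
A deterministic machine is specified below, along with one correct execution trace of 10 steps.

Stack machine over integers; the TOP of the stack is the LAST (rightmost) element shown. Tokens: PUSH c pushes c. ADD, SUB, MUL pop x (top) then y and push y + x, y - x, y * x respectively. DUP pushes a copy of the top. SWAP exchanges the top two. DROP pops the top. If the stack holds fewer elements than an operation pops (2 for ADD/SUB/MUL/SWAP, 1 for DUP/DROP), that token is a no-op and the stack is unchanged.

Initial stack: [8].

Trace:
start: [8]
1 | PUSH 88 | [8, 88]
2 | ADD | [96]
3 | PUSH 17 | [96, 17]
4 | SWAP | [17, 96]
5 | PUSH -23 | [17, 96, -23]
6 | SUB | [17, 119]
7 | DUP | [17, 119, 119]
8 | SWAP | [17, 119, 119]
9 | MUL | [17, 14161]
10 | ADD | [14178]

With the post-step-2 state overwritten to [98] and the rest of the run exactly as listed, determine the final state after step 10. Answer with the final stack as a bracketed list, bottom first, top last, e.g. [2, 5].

state after step 2 := [98]
3 | PUSH 17 | [98, 17]
4 | SWAP | [17, 98]
5 | PUSH -23 | [17, 98, -23]
6 | SUB | [17, 121]
7 | DUP | [17, 121, 121]
8 | SWAP | [17, 121, 121]
9 | MUL | [17, 14641]
10 | ADD | [14658]

[14658]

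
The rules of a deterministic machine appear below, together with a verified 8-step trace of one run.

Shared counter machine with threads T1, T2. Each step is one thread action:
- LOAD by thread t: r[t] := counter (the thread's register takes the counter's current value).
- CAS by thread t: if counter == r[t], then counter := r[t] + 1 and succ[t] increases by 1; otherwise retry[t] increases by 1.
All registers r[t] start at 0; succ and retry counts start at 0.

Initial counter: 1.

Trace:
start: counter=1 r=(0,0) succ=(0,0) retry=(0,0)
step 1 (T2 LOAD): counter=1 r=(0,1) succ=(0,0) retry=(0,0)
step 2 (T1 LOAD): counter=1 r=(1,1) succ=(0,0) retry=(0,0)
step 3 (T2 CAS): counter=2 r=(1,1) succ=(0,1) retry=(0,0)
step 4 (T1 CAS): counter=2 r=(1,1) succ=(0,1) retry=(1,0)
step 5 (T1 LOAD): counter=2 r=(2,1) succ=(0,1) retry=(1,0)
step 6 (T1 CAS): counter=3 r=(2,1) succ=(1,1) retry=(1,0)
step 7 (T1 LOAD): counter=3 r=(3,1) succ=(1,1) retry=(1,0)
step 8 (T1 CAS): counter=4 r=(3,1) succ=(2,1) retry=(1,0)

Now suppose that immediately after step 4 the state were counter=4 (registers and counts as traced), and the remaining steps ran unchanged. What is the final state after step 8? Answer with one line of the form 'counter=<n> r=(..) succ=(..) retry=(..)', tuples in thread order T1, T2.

counter=6 r=(5,1) succ=(2,1) retry=(1,0)

state after step 4 := counter=4 r=(1,1) succ=(0,1) retry=(1,0)
step 5 (T1 LOAD): counter=4 r=(4,1) succ=(0,1) retry=(1,0)
step 6 (T1 CAS): counter=5 r=(4,1) succ=(1,1) retry=(1,0)
step 7 (T1 LOAD): counter=5 r=(5,1) succ=(1,1) retry=(1,0)
step 8 (T1 CAS): counter=6 r=(5,1) succ=(2,1) retry=(1,0)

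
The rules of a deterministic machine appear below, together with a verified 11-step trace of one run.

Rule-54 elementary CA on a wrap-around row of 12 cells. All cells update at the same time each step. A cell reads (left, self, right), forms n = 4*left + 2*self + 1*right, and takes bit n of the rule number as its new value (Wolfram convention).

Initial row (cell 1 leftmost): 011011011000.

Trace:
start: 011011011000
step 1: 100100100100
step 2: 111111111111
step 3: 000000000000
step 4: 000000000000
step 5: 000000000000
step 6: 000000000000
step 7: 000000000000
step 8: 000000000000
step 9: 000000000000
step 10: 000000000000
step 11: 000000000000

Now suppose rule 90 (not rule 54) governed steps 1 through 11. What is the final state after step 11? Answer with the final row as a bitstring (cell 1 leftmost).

(re-executing steps 1..11 under rule 90; state before step 1: 011011011000)
step 1: 111011011100
step 2: 101011010111
step 3: 100011000100
step 4: 010111101011
step 5: 000100100011
step 6: 101011010111
step 7: 100011000100
step 8: 010111101011
step 9: 000100100011
step 10: 101011010111
step 11: 100011000100

100011000100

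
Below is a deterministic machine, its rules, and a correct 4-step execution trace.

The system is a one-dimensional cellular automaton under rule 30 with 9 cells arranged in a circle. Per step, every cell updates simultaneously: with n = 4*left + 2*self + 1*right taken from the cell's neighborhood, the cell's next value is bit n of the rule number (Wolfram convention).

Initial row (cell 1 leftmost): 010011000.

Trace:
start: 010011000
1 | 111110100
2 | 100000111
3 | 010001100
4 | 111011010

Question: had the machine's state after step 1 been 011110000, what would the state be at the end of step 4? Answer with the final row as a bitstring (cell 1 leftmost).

001010001

state after step 1 := 011110000
2 | 110001000
3 | 101011101
4 | 001010001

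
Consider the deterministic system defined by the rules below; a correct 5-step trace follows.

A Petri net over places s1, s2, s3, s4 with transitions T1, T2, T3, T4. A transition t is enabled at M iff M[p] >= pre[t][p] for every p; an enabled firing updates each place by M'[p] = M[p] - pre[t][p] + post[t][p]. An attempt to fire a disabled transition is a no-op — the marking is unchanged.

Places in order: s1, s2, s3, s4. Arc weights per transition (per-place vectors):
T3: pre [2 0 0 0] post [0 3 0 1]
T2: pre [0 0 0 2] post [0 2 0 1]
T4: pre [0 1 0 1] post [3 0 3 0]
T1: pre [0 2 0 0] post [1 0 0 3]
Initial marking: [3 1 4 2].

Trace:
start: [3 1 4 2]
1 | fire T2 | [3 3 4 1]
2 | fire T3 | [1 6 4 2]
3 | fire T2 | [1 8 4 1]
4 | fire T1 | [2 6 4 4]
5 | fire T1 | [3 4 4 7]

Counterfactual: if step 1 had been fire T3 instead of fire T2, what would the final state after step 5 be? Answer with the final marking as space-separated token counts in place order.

(re-executing from step 1 with the substitution; state before step 1: [3 1 4 2])
1 | fire T3 | [1 4 4 3]
2 | fire T3 | [1 4 4 3]
3 | fire T2 | [1 6 4 2]
4 | fire T1 | [2 4 4 5]
5 | fire T1 | [3 2 4 8]

3 2 4 8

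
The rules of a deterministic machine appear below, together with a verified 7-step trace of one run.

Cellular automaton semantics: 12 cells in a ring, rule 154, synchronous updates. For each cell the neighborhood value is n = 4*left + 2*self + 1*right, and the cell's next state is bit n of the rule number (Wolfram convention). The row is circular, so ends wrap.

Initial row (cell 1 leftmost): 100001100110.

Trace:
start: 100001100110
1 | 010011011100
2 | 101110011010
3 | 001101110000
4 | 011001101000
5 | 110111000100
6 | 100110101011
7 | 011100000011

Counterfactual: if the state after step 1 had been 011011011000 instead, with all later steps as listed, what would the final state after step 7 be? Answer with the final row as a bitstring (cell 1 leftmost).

state after step 1 := 011011011000
2 | 110010010100
3 | 101101100011
4 | 001001010111
5 | 110110000110
6 | 100101001100
7 | 011000111011

011000111011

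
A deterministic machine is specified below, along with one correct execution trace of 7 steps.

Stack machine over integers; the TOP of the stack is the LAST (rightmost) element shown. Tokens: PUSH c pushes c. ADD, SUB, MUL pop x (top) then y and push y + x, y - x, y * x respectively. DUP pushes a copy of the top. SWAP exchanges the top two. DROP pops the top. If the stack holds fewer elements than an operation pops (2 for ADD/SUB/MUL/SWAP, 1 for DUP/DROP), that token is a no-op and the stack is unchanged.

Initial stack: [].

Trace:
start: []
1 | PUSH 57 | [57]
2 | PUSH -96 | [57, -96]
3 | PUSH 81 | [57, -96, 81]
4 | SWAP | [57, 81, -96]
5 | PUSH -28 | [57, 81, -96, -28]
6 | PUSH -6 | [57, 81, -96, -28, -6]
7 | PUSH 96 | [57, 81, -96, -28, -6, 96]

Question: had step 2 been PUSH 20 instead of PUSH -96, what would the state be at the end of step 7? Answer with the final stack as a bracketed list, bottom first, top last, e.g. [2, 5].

(re-executing from step 2 with the substitution; state before step 2: [57])
2 | PUSH 20 | [57, 20]
3 | PUSH 81 | [57, 20, 81]
4 | SWAP | [57, 81, 20]
5 | PUSH -28 | [57, 81, 20, -28]
6 | PUSH -6 | [57, 81, 20, -28, -6]
7 | PUSH 96 | [57, 81, 20, -28, -6, 96]

[57, 81, 20, -28, -6, 96]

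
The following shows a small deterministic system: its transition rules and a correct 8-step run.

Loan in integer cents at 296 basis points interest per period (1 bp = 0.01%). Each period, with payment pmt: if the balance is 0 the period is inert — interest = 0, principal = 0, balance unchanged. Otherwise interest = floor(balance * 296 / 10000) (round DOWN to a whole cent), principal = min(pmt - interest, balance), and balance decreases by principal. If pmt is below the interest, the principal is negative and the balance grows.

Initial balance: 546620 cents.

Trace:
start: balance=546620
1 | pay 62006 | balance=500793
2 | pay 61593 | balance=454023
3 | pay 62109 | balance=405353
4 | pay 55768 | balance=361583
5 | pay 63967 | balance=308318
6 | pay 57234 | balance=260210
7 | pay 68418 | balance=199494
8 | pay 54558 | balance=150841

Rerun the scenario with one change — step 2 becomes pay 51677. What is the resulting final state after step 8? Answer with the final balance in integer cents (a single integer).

162652

(re-executing from step 2 with the substitution; state before step 2: balance=500793)
2 | pay 51677 | balance=463939
3 | pay 62109 | balance=415562
4 | pay 55768 | balance=372094
5 | pay 63967 | balance=319140
6 | pay 57234 | balance=271352
7 | pay 68418 | balance=210966
8 | pay 54558 | balance=162652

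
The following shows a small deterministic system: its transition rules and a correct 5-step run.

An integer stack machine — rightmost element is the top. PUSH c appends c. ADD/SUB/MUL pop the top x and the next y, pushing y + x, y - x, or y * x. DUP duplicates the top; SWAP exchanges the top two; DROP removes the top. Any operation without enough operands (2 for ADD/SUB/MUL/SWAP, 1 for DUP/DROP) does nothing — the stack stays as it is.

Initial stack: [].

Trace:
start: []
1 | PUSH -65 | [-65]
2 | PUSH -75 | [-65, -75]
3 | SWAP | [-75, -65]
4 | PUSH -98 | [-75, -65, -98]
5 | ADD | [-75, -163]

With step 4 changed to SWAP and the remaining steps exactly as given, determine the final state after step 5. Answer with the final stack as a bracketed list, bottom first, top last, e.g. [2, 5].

(re-executing from step 4 with the substitution; state before step 4: [-75, -65])
4 | SWAP | [-65, -75]
5 | ADD | [-140]

[-140]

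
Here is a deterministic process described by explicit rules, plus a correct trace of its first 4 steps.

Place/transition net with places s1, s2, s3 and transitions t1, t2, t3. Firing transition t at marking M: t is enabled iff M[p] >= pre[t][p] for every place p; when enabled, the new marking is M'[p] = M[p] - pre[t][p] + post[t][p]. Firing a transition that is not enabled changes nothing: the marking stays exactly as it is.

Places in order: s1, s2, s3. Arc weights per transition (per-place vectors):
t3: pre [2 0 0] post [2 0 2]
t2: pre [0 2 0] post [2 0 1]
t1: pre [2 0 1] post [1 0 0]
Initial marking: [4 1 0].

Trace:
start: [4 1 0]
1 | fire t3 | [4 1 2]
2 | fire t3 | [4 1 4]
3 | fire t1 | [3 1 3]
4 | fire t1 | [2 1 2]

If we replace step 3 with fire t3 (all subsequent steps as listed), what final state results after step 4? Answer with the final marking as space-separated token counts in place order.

3 1 5

(re-executing from step 3 with the substitution; state before step 3: [4 1 4])
3 | fire t3 | [4 1 6]
4 | fire t1 | [3 1 5]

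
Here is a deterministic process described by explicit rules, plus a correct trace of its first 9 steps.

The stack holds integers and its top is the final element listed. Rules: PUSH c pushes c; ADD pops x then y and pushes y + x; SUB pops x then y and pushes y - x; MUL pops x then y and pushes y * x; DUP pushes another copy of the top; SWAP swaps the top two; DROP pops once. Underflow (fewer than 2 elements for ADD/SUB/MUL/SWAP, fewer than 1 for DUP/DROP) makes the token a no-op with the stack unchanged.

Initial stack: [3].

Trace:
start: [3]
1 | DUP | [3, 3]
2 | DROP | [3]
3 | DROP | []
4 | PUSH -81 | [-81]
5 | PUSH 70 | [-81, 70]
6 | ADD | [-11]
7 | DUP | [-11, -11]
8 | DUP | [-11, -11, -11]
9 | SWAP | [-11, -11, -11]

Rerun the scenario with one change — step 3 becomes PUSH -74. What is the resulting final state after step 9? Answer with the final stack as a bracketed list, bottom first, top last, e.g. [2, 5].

[3, -74, -11, -11, -11]

(re-executing from step 3 with the substitution; state before step 3: [3])
3 | PUSH -74 | [3, -74]
4 | PUSH -81 | [3, -74, -81]
5 | PUSH 70 | [3, -74, -81, 70]
6 | ADD | [3, -74, -11]
7 | DUP | [3, -74, -11, -11]
8 | DUP | [3, -74, -11, -11, -11]
9 | SWAP | [3, -74, -11, -11, -11]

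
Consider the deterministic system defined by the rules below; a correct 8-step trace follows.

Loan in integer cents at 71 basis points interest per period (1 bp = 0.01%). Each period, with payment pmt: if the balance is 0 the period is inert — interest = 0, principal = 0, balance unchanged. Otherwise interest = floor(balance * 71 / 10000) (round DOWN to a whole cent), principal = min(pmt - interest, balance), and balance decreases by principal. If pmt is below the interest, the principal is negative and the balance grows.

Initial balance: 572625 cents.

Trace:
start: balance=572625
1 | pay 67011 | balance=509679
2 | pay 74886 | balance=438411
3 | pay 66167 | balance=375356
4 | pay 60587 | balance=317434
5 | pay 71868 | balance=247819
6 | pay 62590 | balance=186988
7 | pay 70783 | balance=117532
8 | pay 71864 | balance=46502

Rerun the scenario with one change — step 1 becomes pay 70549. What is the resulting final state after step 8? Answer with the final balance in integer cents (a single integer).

42785

(re-executing from step 1 with the substitution; state before step 1: balance=572625)
1 | pay 70549 | balance=506141
2 | pay 74886 | balance=434848
3 | pay 66167 | balance=371768
4 | pay 60587 | balance=313820
5 | pay 71868 | balance=244180
6 | pay 62590 | balance=183323
7 | pay 70783 | balance=113841
8 | pay 71864 | balance=42785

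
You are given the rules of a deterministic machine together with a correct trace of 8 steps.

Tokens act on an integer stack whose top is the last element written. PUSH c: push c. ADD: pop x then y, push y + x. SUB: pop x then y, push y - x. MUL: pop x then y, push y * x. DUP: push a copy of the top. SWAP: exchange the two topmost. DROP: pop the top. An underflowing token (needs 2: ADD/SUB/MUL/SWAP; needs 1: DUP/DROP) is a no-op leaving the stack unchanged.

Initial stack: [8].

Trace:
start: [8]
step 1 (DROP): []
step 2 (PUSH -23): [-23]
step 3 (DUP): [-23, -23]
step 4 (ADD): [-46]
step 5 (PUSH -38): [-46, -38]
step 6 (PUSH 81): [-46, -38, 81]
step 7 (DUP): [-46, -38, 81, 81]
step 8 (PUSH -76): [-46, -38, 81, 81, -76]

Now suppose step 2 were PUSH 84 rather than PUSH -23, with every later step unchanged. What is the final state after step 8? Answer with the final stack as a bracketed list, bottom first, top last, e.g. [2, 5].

[168, -38, 81, 81, -76]

(re-executing from step 2 with the substitution; state before step 2: [])
step 2 (PUSH 84): [84]
step 3 (DUP): [84, 84]
step 4 (ADD): [168]
step 5 (PUSH -38): [168, -38]
step 6 (PUSH 81): [168, -38, 81]
step 7 (DUP): [168, -38, 81, 81]
step 8 (PUSH -76): [168, -38, 81, 81, -76]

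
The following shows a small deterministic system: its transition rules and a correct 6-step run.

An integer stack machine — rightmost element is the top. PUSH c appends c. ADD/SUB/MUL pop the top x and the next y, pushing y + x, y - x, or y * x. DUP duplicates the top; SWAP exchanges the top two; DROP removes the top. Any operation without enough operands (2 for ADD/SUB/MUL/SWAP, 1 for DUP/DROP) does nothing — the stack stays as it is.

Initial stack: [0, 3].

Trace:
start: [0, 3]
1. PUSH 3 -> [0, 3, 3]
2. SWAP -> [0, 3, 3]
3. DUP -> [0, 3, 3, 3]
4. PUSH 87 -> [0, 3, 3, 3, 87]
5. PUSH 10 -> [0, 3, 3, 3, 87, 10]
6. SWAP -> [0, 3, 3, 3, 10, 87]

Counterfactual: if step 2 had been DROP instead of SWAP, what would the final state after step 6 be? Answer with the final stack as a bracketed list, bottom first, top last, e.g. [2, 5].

[0, 3, 3, 10, 87]

(re-executing from step 2 with the substitution; state before step 2: [0, 3, 3])
2. DROP -> [0, 3]
3. DUP -> [0, 3, 3]
4. PUSH 87 -> [0, 3, 3, 87]
5. PUSH 10 -> [0, 3, 3, 87, 10]
6. SWAP -> [0, 3, 3, 10, 87]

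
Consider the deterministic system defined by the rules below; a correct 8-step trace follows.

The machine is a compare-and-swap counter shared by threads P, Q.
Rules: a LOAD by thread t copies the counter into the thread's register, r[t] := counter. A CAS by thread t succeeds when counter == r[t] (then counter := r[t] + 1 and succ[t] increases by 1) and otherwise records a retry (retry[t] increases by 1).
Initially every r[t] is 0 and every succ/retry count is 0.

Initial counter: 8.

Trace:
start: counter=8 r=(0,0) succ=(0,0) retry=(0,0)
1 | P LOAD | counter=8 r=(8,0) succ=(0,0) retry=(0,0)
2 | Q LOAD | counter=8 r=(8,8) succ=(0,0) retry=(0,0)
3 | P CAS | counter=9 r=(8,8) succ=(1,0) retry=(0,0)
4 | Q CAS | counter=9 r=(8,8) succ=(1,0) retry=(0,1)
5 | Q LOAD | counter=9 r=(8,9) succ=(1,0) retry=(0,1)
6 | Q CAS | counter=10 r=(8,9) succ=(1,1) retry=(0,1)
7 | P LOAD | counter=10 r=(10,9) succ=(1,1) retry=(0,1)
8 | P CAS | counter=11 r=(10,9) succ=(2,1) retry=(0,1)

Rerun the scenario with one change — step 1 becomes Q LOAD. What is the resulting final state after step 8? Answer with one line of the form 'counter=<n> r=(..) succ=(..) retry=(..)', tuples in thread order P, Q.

counter=11 r=(10,9) succ=(1,2) retry=(1,0)

(re-executing from step 1 with the substitution; state before step 1: counter=8 r=(0,0) succ=(0,0) retry=(0,0))
1 | Q LOAD | counter=8 r=(0,8) succ=(0,0) retry=(0,0)
2 | Q LOAD | counter=8 r=(0,8) succ=(0,0) retry=(0,0)
3 | P CAS | counter=8 r=(0,8) succ=(0,0) retry=(1,0)
4 | Q CAS | counter=9 r=(0,8) succ=(0,1) retry=(1,0)
5 | Q LOAD | counter=9 r=(0,9) succ=(0,1) retry=(1,0)
6 | Q CAS | counter=10 r=(0,9) succ=(0,2) retry=(1,0)
7 | P LOAD | counter=10 r=(10,9) succ=(0,2) retry=(1,0)
8 | P CAS | counter=11 r=(10,9) succ=(1,2) retry=(1,0)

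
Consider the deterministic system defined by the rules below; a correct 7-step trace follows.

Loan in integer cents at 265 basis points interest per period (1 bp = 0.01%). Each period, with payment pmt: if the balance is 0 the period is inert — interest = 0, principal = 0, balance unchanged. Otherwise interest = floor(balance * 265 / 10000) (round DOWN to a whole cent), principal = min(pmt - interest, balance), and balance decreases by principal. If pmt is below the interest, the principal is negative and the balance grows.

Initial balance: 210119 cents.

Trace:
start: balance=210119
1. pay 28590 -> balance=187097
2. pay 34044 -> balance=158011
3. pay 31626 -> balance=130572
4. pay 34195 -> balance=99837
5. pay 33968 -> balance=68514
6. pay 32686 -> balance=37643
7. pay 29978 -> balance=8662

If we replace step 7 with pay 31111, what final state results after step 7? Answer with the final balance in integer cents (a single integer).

(re-executing from step 7 with the substitution; state before step 7: balance=37643)
7. pay 31111 -> balance=7529

7529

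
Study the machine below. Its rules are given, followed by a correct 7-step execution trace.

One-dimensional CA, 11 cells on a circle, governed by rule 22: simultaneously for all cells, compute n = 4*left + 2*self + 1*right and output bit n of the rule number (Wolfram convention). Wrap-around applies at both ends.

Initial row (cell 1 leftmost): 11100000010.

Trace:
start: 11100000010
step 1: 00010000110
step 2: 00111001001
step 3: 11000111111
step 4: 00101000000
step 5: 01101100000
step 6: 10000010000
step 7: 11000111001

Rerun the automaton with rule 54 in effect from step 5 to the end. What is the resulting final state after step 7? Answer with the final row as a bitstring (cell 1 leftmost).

(re-executing steps 5..7 under rule 54; state before step 5: 00101000000)
step 5: 01111100000
step 6: 10000010000
step 7: 11000111001

11000111001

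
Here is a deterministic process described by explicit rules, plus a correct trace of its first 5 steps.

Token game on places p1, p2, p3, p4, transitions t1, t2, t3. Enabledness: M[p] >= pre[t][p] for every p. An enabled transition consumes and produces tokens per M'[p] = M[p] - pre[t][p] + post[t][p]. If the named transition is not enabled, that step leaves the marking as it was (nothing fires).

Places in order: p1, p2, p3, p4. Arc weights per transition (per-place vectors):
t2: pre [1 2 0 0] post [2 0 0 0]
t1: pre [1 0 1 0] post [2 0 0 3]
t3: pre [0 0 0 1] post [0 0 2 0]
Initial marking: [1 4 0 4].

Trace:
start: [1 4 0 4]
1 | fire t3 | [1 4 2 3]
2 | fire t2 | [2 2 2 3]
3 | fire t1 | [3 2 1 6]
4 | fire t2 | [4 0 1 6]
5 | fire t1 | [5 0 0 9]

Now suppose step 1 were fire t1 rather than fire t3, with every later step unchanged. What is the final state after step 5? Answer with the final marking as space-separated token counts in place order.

(re-executing from step 1 with the substitution; state before step 1: [1 4 0 4])
1 | fire t1 | [1 4 0 4]
2 | fire t2 | [2 2 0 4]
3 | fire t1 | [2 2 0 4]
4 | fire t2 | [3 0 0 4]
5 | fire t1 | [3 0 0 4]

3 0 0 4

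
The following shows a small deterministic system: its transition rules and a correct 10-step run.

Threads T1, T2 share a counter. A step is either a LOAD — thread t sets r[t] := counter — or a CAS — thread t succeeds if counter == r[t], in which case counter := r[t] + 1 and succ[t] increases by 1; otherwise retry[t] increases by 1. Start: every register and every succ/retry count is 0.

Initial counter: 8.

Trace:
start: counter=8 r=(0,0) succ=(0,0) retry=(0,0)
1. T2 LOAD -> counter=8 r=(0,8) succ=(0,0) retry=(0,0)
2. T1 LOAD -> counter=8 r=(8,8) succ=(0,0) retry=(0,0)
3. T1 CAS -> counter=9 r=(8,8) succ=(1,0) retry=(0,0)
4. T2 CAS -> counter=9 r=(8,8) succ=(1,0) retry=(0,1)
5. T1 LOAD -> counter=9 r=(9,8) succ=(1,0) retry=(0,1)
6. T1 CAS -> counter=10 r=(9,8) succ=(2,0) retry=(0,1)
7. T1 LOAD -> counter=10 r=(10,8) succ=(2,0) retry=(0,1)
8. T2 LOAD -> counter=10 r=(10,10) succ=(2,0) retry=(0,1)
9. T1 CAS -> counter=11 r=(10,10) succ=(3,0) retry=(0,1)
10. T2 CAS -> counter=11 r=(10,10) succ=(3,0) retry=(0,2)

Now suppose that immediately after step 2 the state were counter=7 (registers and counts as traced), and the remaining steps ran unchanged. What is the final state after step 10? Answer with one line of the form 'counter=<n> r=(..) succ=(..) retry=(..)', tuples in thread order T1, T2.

counter=9 r=(8,8) succ=(2,0) retry=(1,2)

state after step 2 := counter=7 r=(8,8) succ=(0,0) retry=(0,0)
3. T1 CAS -> counter=7 r=(8,8) succ=(0,0) retry=(1,0)
4. T2 CAS -> counter=7 r=(8,8) succ=(0,0) retry=(1,1)
5. T1 LOAD -> counter=7 r=(7,8) succ=(0,0) retry=(1,1)
6. T1 CAS -> counter=8 r=(7,8) succ=(1,0) retry=(1,1)
7. T1 LOAD -> counter=8 r=(8,8) succ=(1,0) retry=(1,1)
8. T2 LOAD -> counter=8 r=(8,8) succ=(1,0) retry=(1,1)
9. T1 CAS -> counter=9 r=(8,8) succ=(2,0) retry=(1,1)
10. T2 CAS -> counter=9 r=(8,8) succ=(2,0) retry=(1,2)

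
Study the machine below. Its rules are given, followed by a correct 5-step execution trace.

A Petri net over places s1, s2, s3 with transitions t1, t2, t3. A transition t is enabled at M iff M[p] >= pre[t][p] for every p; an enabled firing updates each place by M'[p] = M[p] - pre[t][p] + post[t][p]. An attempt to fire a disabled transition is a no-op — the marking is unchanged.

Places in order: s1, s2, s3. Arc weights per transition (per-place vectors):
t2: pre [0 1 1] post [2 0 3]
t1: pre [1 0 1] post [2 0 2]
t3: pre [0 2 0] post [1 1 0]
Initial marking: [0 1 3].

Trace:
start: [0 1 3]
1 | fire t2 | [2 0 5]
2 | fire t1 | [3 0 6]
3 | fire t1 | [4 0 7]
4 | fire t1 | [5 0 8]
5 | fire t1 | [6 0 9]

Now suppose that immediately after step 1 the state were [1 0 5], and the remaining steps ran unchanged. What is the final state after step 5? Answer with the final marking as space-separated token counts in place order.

state after step 1 := [1 0 5]
2 | fire t1 | [2 0 6]
3 | fire t1 | [3 0 7]
4 | fire t1 | [4 0 8]
5 | fire t1 | [5 0 9]

5 0 9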